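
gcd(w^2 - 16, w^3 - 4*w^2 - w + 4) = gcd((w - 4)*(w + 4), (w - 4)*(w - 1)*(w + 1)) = w - 4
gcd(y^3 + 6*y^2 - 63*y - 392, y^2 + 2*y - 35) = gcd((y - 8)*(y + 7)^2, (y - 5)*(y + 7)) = y + 7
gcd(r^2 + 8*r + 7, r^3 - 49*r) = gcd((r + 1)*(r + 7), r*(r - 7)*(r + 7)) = r + 7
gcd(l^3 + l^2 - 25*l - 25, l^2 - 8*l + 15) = l - 5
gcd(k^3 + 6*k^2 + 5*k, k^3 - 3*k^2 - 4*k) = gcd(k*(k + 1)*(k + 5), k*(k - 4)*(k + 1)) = k^2 + k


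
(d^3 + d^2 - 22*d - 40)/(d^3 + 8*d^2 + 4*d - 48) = (d^2 - 3*d - 10)/(d^2 + 4*d - 12)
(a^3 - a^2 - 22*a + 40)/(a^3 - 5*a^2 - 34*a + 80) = (a - 4)/(a - 8)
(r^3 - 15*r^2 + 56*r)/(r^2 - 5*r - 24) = r*(r - 7)/(r + 3)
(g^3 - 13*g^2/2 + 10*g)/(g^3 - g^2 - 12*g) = (g - 5/2)/(g + 3)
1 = 1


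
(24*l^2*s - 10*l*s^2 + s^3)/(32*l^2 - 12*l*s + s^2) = s*(-6*l + s)/(-8*l + s)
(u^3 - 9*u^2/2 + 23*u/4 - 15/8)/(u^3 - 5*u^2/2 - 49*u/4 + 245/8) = (4*u^2 - 8*u + 3)/(4*u^2 - 49)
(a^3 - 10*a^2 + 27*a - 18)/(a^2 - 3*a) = a - 7 + 6/a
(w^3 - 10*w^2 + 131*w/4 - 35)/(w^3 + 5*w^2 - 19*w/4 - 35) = (2*w^2 - 15*w + 28)/(2*w^2 + 15*w + 28)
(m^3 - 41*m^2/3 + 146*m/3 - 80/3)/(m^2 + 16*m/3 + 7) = (3*m^3 - 41*m^2 + 146*m - 80)/(3*m^2 + 16*m + 21)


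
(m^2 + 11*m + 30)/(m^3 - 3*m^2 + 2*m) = (m^2 + 11*m + 30)/(m*(m^2 - 3*m + 2))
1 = 1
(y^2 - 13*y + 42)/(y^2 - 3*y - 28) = (y - 6)/(y + 4)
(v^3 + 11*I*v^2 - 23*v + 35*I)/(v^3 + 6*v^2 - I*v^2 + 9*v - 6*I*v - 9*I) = (v^2 + 12*I*v - 35)/(v^2 + 6*v + 9)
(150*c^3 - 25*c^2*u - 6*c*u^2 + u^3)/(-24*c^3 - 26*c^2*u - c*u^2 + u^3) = (-25*c^2 + u^2)/(4*c^2 + 5*c*u + u^2)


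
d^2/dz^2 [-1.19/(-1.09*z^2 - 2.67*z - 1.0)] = (-2.827678*z^2 - 6.926514*z + 1.19*(2.18*z + 2.67)*(4.36*z + 5.34) - 2.5942)/(1.09*z^2 + 2.67*z + 1.0)^3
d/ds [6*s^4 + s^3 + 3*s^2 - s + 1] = 24*s^3 + 3*s^2 + 6*s - 1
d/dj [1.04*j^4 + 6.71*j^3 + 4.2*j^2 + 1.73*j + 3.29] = 4.16*j^3 + 20.13*j^2 + 8.4*j + 1.73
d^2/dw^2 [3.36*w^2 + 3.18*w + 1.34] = 6.72000000000000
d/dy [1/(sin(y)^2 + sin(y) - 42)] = -(2*sin(y) + 1)*cos(y)/(sin(y)^2 + sin(y) - 42)^2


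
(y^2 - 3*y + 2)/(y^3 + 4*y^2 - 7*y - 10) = (y - 1)/(y^2 + 6*y + 5)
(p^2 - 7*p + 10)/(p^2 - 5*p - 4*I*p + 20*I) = (p - 2)/(p - 4*I)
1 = 1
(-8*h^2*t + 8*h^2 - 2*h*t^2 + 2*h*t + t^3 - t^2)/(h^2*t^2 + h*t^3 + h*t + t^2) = (-8*h^2*t + 8*h^2 - 2*h*t^2 + 2*h*t + t^3 - t^2)/(t*(h^2*t + h*t^2 + h + t))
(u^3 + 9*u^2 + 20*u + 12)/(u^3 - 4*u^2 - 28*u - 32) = (u^2 + 7*u + 6)/(u^2 - 6*u - 16)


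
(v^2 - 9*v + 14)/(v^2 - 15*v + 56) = (v - 2)/(v - 8)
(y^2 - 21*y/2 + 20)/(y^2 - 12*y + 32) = (y - 5/2)/(y - 4)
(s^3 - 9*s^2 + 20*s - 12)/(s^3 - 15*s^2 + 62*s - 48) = (s - 2)/(s - 8)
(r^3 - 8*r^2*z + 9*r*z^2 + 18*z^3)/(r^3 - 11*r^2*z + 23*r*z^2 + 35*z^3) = (r^2 - 9*r*z + 18*z^2)/(r^2 - 12*r*z + 35*z^2)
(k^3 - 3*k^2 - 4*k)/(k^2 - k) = (k^2 - 3*k - 4)/(k - 1)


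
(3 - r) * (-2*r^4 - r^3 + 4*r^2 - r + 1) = 2*r^5 - 5*r^4 - 7*r^3 + 13*r^2 - 4*r + 3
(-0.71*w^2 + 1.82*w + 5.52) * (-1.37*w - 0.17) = 0.9727*w^3 - 2.3727*w^2 - 7.8718*w - 0.9384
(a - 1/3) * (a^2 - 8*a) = a^3 - 25*a^2/3 + 8*a/3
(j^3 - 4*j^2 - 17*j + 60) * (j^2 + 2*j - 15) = j^5 - 2*j^4 - 40*j^3 + 86*j^2 + 375*j - 900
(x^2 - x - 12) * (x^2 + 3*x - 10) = x^4 + 2*x^3 - 25*x^2 - 26*x + 120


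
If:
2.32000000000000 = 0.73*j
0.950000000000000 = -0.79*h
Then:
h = -1.20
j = 3.18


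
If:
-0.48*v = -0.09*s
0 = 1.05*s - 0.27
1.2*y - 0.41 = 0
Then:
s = 0.26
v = 0.05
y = 0.34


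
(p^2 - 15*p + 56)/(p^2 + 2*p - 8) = (p^2 - 15*p + 56)/(p^2 + 2*p - 8)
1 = 1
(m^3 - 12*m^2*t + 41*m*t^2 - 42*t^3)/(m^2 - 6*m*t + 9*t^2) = (-m^2 + 9*m*t - 14*t^2)/(-m + 3*t)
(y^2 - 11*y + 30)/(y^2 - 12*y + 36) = (y - 5)/(y - 6)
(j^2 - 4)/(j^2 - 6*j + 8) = (j + 2)/(j - 4)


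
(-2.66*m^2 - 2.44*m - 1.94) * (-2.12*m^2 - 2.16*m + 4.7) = 5.6392*m^4 + 10.9184*m^3 - 3.1188*m^2 - 7.2776*m - 9.118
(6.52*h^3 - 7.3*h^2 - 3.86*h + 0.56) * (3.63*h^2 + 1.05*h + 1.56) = 23.6676*h^5 - 19.653*h^4 - 11.5056*h^3 - 13.4082*h^2 - 5.4336*h + 0.8736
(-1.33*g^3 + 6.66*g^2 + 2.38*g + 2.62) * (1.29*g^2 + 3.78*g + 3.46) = -1.7157*g^5 + 3.564*g^4 + 23.6432*g^3 + 35.4198*g^2 + 18.1384*g + 9.0652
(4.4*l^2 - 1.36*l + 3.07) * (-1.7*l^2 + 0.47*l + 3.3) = -7.48*l^4 + 4.38*l^3 + 8.6618*l^2 - 3.0451*l + 10.131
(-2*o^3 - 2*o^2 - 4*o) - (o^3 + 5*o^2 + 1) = -3*o^3 - 7*o^2 - 4*o - 1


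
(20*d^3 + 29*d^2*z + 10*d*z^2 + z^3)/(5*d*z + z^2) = 4*d^2/z + 5*d + z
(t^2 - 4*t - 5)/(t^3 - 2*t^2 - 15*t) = (t + 1)/(t*(t + 3))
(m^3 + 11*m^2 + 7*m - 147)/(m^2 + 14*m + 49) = m - 3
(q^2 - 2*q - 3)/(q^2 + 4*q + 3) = (q - 3)/(q + 3)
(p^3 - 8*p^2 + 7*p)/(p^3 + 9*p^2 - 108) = p*(p^2 - 8*p + 7)/(p^3 + 9*p^2 - 108)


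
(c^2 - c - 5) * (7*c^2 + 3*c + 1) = 7*c^4 - 4*c^3 - 37*c^2 - 16*c - 5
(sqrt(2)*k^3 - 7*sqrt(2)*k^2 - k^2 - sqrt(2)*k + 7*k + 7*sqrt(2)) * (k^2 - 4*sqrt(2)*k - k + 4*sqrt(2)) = sqrt(2)*k^5 - 8*sqrt(2)*k^4 - 9*k^4 + 10*sqrt(2)*k^3 + 72*k^3 - 55*k^2 - 24*sqrt(2)*k^2 - 64*k + 21*sqrt(2)*k + 56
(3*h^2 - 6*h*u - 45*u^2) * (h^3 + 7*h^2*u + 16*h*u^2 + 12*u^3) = 3*h^5 + 15*h^4*u - 39*h^3*u^2 - 375*h^2*u^3 - 792*h*u^4 - 540*u^5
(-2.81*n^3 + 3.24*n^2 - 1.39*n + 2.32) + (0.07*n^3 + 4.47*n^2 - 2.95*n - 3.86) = -2.74*n^3 + 7.71*n^2 - 4.34*n - 1.54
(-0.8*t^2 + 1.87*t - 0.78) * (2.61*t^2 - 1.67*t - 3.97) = -2.088*t^4 + 6.2167*t^3 - 1.9827*t^2 - 6.1213*t + 3.0966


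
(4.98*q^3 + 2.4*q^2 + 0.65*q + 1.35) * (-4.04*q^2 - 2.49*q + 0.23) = -20.1192*q^5 - 22.0962*q^4 - 7.4566*q^3 - 6.5205*q^2 - 3.212*q + 0.3105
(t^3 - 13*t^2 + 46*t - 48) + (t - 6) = t^3 - 13*t^2 + 47*t - 54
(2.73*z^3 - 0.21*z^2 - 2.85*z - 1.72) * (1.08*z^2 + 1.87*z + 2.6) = 2.9484*z^5 + 4.8783*z^4 + 3.6273*z^3 - 7.7331*z^2 - 10.6264*z - 4.472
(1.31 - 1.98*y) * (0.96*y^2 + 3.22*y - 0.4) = -1.9008*y^3 - 5.118*y^2 + 5.0102*y - 0.524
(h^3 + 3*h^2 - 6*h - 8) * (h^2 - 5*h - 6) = h^5 - 2*h^4 - 27*h^3 + 4*h^2 + 76*h + 48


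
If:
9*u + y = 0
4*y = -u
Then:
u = 0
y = 0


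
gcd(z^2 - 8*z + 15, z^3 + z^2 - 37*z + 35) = z - 5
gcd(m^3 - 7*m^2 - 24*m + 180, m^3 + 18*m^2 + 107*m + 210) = m + 5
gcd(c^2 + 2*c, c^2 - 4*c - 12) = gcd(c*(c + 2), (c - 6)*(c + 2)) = c + 2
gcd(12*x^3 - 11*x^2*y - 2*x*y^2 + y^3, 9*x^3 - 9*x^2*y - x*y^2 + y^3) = 3*x^2 - 2*x*y - y^2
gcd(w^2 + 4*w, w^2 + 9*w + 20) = w + 4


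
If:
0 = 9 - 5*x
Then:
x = 9/5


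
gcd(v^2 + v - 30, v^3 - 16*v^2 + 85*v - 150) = v - 5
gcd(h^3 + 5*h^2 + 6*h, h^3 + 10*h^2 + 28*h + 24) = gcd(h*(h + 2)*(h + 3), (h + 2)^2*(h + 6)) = h + 2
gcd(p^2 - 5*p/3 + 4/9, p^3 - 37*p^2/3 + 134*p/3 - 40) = p - 4/3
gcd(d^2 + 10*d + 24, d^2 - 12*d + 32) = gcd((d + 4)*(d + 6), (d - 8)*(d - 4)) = 1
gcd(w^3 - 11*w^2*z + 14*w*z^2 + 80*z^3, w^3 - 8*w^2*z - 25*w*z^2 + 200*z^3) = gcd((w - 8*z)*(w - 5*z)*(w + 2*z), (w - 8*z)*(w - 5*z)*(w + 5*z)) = w^2 - 13*w*z + 40*z^2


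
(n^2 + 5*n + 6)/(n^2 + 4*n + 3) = (n + 2)/(n + 1)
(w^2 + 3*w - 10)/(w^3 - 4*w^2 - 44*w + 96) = (w + 5)/(w^2 - 2*w - 48)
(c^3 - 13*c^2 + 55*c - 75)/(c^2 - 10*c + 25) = c - 3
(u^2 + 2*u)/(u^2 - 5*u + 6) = u*(u + 2)/(u^2 - 5*u + 6)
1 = 1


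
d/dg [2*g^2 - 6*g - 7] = 4*g - 6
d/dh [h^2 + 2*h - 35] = 2*h + 2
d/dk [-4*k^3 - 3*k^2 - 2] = 6*k*(-2*k - 1)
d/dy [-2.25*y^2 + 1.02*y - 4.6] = 1.02 - 4.5*y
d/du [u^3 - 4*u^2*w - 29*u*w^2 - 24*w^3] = 3*u^2 - 8*u*w - 29*w^2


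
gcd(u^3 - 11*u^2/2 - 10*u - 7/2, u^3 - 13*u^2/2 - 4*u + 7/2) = u^2 - 6*u - 7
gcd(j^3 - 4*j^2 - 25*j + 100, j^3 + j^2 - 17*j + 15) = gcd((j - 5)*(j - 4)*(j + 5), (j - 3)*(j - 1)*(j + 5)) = j + 5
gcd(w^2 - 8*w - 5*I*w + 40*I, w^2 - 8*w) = w - 8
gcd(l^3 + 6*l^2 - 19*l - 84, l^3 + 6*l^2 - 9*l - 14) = l + 7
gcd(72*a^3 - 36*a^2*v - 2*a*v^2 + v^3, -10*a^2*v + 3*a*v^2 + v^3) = -2*a + v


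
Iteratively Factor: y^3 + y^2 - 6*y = (y - 2)*(y^2 + 3*y) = (y - 2)*(y + 3)*(y)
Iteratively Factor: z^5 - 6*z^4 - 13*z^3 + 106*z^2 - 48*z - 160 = (z - 2)*(z^4 - 4*z^3 - 21*z^2 + 64*z + 80) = (z - 2)*(z + 4)*(z^3 - 8*z^2 + 11*z + 20) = (z - 2)*(z + 1)*(z + 4)*(z^2 - 9*z + 20) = (z - 5)*(z - 2)*(z + 1)*(z + 4)*(z - 4)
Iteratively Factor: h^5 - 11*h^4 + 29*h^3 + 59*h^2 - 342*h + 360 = (h - 5)*(h^4 - 6*h^3 - h^2 + 54*h - 72) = (h - 5)*(h - 3)*(h^3 - 3*h^2 - 10*h + 24) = (h - 5)*(h - 3)*(h + 3)*(h^2 - 6*h + 8) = (h - 5)*(h - 4)*(h - 3)*(h + 3)*(h - 2)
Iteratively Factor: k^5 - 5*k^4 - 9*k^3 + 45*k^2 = (k - 5)*(k^4 - 9*k^2) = k*(k - 5)*(k^3 - 9*k) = k*(k - 5)*(k - 3)*(k^2 + 3*k) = k^2*(k - 5)*(k - 3)*(k + 3)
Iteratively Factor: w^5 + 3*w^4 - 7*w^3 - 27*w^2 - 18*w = (w + 2)*(w^4 + w^3 - 9*w^2 - 9*w) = (w + 2)*(w + 3)*(w^3 - 2*w^2 - 3*w) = w*(w + 2)*(w + 3)*(w^2 - 2*w - 3) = w*(w + 1)*(w + 2)*(w + 3)*(w - 3)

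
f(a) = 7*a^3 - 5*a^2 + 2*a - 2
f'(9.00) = 1613.00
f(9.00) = 4714.00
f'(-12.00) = 3146.00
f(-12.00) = -12842.00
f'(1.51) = 34.78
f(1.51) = 13.72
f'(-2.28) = 133.97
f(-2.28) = -115.52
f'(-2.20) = 125.64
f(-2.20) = -105.14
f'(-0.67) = 18.13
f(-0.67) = -7.69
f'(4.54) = 389.44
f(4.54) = 559.06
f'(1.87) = 56.73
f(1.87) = 30.03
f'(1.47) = 32.68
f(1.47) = 12.37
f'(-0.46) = 11.04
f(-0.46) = -4.66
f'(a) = 21*a^2 - 10*a + 2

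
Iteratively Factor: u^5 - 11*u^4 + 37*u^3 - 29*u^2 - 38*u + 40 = (u - 5)*(u^4 - 6*u^3 + 7*u^2 + 6*u - 8) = (u - 5)*(u - 2)*(u^3 - 4*u^2 - u + 4) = (u - 5)*(u - 4)*(u - 2)*(u^2 - 1) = (u - 5)*(u - 4)*(u - 2)*(u - 1)*(u + 1)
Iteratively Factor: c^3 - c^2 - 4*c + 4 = (c - 1)*(c^2 - 4) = (c - 2)*(c - 1)*(c + 2)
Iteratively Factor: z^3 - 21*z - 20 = (z + 1)*(z^2 - z - 20) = (z + 1)*(z + 4)*(z - 5)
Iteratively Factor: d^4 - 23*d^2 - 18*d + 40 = (d + 2)*(d^3 - 2*d^2 - 19*d + 20) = (d - 5)*(d + 2)*(d^2 + 3*d - 4) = (d - 5)*(d + 2)*(d + 4)*(d - 1)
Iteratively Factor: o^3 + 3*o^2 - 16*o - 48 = (o + 4)*(o^2 - o - 12) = (o - 4)*(o + 4)*(o + 3)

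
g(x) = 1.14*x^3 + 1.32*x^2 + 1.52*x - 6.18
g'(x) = 3.42*x^2 + 2.64*x + 1.52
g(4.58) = 137.99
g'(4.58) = 85.35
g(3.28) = 53.23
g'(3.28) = 46.97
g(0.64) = -4.37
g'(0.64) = 4.61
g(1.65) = 5.04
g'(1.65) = 15.19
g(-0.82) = -7.17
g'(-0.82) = 1.65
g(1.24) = -0.09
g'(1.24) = 10.05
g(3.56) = 67.39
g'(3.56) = 54.26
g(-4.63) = -98.07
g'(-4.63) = 62.61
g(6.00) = 296.70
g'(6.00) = 140.48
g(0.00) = -6.18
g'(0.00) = 1.52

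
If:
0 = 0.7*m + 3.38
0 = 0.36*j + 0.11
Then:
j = -0.31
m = -4.83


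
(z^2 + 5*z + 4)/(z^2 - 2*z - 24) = (z + 1)/(z - 6)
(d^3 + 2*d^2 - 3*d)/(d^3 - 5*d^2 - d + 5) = d*(d + 3)/(d^2 - 4*d - 5)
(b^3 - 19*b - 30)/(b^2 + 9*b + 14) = (b^2 - 2*b - 15)/(b + 7)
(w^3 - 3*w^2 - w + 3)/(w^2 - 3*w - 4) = (w^2 - 4*w + 3)/(w - 4)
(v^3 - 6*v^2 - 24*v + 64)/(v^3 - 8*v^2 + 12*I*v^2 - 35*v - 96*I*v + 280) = (v^2 + 2*v - 8)/(v^2 + 12*I*v - 35)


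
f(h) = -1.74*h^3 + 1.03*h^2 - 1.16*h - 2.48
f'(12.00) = -728.12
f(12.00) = -2874.80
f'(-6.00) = -201.44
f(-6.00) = 417.40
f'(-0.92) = -7.47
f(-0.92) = 0.81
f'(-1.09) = -9.61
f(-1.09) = 2.26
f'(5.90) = -170.71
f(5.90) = -330.83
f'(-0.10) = -1.42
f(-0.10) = -2.35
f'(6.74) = -224.41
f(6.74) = -496.26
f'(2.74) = -34.71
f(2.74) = -33.72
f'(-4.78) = -130.28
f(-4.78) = 216.63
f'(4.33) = -90.11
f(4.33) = -129.45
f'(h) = -5.22*h^2 + 2.06*h - 1.16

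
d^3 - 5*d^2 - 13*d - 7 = (d - 7)*(d + 1)^2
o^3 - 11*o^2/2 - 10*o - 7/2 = (o - 7)*(o + 1/2)*(o + 1)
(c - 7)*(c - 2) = c^2 - 9*c + 14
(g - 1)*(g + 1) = g^2 - 1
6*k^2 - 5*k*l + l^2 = (-3*k + l)*(-2*k + l)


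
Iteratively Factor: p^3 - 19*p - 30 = (p + 2)*(p^2 - 2*p - 15) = (p - 5)*(p + 2)*(p + 3)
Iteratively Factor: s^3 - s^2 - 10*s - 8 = (s - 4)*(s^2 + 3*s + 2) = (s - 4)*(s + 2)*(s + 1)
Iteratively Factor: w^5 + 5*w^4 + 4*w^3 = (w + 1)*(w^4 + 4*w^3) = (w + 1)*(w + 4)*(w^3) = w*(w + 1)*(w + 4)*(w^2) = w^2*(w + 1)*(w + 4)*(w)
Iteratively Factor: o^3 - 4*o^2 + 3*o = (o - 3)*(o^2 - o) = (o - 3)*(o - 1)*(o)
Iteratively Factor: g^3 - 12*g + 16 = (g - 2)*(g^2 + 2*g - 8) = (g - 2)^2*(g + 4)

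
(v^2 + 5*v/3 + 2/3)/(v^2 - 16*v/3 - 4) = (v + 1)/(v - 6)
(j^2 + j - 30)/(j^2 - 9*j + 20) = (j + 6)/(j - 4)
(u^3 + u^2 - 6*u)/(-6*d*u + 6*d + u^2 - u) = u*(-u^2 - u + 6)/(6*d*u - 6*d - u^2 + u)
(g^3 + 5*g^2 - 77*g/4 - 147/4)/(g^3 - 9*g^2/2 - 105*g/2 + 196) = (g + 3/2)/(g - 8)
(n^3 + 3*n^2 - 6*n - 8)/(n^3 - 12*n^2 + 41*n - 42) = (n^2 + 5*n + 4)/(n^2 - 10*n + 21)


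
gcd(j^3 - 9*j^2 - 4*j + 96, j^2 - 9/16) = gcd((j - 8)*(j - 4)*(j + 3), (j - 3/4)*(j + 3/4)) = 1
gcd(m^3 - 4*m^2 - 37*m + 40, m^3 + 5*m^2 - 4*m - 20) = m + 5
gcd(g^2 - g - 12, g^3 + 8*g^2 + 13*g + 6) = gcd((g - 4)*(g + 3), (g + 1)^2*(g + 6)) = 1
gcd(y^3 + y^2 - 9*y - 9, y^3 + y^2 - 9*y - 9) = y^3 + y^2 - 9*y - 9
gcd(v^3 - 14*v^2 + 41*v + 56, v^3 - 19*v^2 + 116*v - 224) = v^2 - 15*v + 56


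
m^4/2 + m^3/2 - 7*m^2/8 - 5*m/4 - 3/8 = (m/2 + 1/2)*(m - 3/2)*(m + 1/2)*(m + 1)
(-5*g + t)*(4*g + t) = -20*g^2 - g*t + t^2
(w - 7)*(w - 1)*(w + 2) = w^3 - 6*w^2 - 9*w + 14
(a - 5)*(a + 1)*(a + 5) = a^3 + a^2 - 25*a - 25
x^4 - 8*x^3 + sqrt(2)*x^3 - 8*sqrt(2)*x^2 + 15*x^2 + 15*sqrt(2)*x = x*(x - 5)*(x - 3)*(x + sqrt(2))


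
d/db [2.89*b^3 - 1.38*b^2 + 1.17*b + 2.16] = 8.67*b^2 - 2.76*b + 1.17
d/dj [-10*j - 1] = -10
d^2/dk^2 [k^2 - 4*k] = 2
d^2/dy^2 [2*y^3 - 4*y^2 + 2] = 12*y - 8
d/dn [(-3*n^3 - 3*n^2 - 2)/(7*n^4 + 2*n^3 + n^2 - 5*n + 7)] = (21*n^6 + 42*n^5 + 3*n^4 + 86*n^3 - 36*n^2 - 38*n - 10)/(49*n^8 + 28*n^7 + 18*n^6 - 66*n^5 + 79*n^4 + 18*n^3 + 39*n^2 - 70*n + 49)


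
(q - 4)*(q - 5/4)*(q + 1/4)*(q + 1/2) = q^4 - 9*q^3/2 + 19*q^2/16 + 99*q/32 + 5/8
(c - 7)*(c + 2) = c^2 - 5*c - 14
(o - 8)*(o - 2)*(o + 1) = o^3 - 9*o^2 + 6*o + 16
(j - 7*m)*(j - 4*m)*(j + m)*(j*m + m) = j^4*m - 10*j^3*m^2 + j^3*m + 17*j^2*m^3 - 10*j^2*m^2 + 28*j*m^4 + 17*j*m^3 + 28*m^4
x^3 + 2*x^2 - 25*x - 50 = (x - 5)*(x + 2)*(x + 5)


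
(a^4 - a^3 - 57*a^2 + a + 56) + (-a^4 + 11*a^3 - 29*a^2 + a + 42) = 10*a^3 - 86*a^2 + 2*a + 98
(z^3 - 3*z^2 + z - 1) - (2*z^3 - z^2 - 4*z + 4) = -z^3 - 2*z^2 + 5*z - 5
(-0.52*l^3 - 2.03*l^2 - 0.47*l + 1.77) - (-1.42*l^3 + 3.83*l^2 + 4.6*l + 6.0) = 0.9*l^3 - 5.86*l^2 - 5.07*l - 4.23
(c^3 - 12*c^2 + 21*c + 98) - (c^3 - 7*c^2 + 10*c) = -5*c^2 + 11*c + 98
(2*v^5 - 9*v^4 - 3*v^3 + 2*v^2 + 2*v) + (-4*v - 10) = 2*v^5 - 9*v^4 - 3*v^3 + 2*v^2 - 2*v - 10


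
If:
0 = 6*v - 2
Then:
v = 1/3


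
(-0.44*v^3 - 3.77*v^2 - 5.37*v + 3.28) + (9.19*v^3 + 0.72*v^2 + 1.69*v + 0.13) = 8.75*v^3 - 3.05*v^2 - 3.68*v + 3.41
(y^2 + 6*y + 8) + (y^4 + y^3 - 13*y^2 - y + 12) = y^4 + y^3 - 12*y^2 + 5*y + 20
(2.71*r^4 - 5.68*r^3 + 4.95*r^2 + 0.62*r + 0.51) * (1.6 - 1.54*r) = -4.1734*r^5 + 13.0832*r^4 - 16.711*r^3 + 6.9652*r^2 + 0.2066*r + 0.816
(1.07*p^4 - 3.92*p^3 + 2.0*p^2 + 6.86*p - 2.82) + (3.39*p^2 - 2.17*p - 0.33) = 1.07*p^4 - 3.92*p^3 + 5.39*p^2 + 4.69*p - 3.15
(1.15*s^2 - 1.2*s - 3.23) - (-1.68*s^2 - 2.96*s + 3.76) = 2.83*s^2 + 1.76*s - 6.99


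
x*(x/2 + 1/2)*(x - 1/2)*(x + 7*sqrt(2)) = x^4/2 + x^3/4 + 7*sqrt(2)*x^3/2 - x^2/4 + 7*sqrt(2)*x^2/4 - 7*sqrt(2)*x/4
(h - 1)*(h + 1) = h^2 - 1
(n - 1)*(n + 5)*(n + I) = n^3 + 4*n^2 + I*n^2 - 5*n + 4*I*n - 5*I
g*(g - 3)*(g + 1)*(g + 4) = g^4 + 2*g^3 - 11*g^2 - 12*g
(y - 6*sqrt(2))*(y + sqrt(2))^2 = y^3 - 4*sqrt(2)*y^2 - 22*y - 12*sqrt(2)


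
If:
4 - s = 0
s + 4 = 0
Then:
No Solution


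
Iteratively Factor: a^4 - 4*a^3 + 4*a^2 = (a - 2)*(a^3 - 2*a^2) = a*(a - 2)*(a^2 - 2*a) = a^2*(a - 2)*(a - 2)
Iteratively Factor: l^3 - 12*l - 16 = (l - 4)*(l^2 + 4*l + 4) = (l - 4)*(l + 2)*(l + 2)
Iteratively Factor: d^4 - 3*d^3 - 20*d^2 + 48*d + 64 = (d + 1)*(d^3 - 4*d^2 - 16*d + 64) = (d - 4)*(d + 1)*(d^2 - 16) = (d - 4)*(d + 1)*(d + 4)*(d - 4)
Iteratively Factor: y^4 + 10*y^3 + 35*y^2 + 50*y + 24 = (y + 1)*(y^3 + 9*y^2 + 26*y + 24) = (y + 1)*(y + 2)*(y^2 + 7*y + 12) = (y + 1)*(y + 2)*(y + 4)*(y + 3)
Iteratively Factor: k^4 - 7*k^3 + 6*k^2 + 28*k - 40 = (k - 5)*(k^3 - 2*k^2 - 4*k + 8) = (k - 5)*(k + 2)*(k^2 - 4*k + 4) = (k - 5)*(k - 2)*(k + 2)*(k - 2)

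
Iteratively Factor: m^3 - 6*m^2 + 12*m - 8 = (m - 2)*(m^2 - 4*m + 4) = (m - 2)^2*(m - 2)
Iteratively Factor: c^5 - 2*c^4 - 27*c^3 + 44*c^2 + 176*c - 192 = (c + 4)*(c^4 - 6*c^3 - 3*c^2 + 56*c - 48) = (c + 3)*(c + 4)*(c^3 - 9*c^2 + 24*c - 16) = (c - 4)*(c + 3)*(c + 4)*(c^2 - 5*c + 4) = (c - 4)*(c - 1)*(c + 3)*(c + 4)*(c - 4)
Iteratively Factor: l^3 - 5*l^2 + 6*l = (l - 3)*(l^2 - 2*l) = (l - 3)*(l - 2)*(l)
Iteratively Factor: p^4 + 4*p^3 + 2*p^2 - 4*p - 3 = (p + 3)*(p^3 + p^2 - p - 1) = (p - 1)*(p + 3)*(p^2 + 2*p + 1) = (p - 1)*(p + 1)*(p + 3)*(p + 1)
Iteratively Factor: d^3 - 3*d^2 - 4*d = (d + 1)*(d^2 - 4*d) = d*(d + 1)*(d - 4)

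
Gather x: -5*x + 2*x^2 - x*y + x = 2*x^2 + x*(-y - 4)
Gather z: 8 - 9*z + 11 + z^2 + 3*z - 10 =z^2 - 6*z + 9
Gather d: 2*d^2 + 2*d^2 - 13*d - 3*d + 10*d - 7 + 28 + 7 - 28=4*d^2 - 6*d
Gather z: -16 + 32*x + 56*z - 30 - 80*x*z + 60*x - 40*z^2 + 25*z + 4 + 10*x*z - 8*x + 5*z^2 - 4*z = 84*x - 35*z^2 + z*(77 - 70*x) - 42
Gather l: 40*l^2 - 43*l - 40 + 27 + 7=40*l^2 - 43*l - 6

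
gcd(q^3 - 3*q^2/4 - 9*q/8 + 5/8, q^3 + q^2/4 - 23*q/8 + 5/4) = q^2 - 7*q/4 + 5/8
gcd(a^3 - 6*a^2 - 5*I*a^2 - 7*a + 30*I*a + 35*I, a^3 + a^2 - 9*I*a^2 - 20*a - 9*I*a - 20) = a^2 + a*(1 - 5*I) - 5*I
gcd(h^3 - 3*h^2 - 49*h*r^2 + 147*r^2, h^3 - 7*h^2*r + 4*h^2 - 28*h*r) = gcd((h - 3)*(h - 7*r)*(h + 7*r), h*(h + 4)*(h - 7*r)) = -h + 7*r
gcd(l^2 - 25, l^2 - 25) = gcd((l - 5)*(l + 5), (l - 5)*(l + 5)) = l^2 - 25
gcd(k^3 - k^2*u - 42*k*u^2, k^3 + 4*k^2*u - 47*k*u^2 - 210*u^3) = -k^2 + k*u + 42*u^2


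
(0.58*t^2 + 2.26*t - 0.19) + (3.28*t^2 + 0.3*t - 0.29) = 3.86*t^2 + 2.56*t - 0.48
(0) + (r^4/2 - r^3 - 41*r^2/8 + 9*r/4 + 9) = r^4/2 - r^3 - 41*r^2/8 + 9*r/4 + 9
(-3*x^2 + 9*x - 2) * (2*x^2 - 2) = -6*x^4 + 18*x^3 + 2*x^2 - 18*x + 4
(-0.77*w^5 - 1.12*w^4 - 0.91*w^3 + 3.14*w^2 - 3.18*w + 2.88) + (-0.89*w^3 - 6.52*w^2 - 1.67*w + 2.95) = -0.77*w^5 - 1.12*w^4 - 1.8*w^3 - 3.38*w^2 - 4.85*w + 5.83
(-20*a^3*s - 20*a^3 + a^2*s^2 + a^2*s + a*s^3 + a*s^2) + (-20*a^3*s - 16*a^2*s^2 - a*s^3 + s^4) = -40*a^3*s - 20*a^3 - 15*a^2*s^2 + a^2*s + a*s^2 + s^4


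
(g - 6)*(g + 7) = g^2 + g - 42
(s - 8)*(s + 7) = s^2 - s - 56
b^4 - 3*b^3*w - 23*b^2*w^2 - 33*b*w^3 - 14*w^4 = (b - 7*w)*(b + w)^2*(b + 2*w)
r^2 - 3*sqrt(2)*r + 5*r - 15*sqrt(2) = (r + 5)*(r - 3*sqrt(2))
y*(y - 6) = y^2 - 6*y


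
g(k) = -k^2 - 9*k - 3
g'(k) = -2*k - 9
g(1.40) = -17.56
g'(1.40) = -11.80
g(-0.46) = 0.93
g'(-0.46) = -8.08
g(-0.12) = -1.93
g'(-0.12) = -8.76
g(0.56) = -8.35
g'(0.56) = -10.12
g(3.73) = -50.48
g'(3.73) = -16.46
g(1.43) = -17.91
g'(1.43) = -11.86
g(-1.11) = 5.76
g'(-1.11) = -6.78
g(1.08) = -13.89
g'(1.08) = -11.16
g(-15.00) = -93.00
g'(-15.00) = 21.00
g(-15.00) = -93.00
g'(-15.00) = 21.00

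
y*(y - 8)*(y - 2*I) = y^3 - 8*y^2 - 2*I*y^2 + 16*I*y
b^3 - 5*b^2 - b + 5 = (b - 5)*(b - 1)*(b + 1)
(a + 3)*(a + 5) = a^2 + 8*a + 15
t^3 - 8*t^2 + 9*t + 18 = (t - 6)*(t - 3)*(t + 1)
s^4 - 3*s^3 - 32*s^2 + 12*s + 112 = (s - 7)*(s - 2)*(s + 2)*(s + 4)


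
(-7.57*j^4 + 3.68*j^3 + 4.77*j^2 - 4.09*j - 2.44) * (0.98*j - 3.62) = -7.4186*j^5 + 31.0098*j^4 - 8.647*j^3 - 21.2756*j^2 + 12.4146*j + 8.8328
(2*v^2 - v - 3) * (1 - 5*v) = -10*v^3 + 7*v^2 + 14*v - 3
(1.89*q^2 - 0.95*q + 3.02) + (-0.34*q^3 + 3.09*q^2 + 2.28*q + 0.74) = -0.34*q^3 + 4.98*q^2 + 1.33*q + 3.76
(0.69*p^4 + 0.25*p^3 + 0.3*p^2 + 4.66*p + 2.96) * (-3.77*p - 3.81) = -2.6013*p^5 - 3.5714*p^4 - 2.0835*p^3 - 18.7112*p^2 - 28.9138*p - 11.2776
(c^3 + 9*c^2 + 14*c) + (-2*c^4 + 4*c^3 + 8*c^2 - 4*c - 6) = -2*c^4 + 5*c^3 + 17*c^2 + 10*c - 6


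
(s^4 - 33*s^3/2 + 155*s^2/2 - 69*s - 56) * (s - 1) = s^5 - 35*s^4/2 + 94*s^3 - 293*s^2/2 + 13*s + 56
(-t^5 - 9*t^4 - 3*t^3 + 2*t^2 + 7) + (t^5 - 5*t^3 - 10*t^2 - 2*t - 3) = -9*t^4 - 8*t^3 - 8*t^2 - 2*t + 4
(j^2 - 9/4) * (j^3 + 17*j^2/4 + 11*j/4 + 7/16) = j^5 + 17*j^4/4 + j^3/2 - 73*j^2/8 - 99*j/16 - 63/64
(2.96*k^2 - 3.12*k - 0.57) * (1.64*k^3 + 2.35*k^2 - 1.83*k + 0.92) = 4.8544*k^5 + 1.8392*k^4 - 13.6836*k^3 + 7.0933*k^2 - 1.8273*k - 0.5244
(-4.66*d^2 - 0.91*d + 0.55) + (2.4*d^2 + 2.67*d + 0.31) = -2.26*d^2 + 1.76*d + 0.86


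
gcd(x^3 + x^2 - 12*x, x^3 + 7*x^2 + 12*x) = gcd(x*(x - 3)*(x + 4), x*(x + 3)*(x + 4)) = x^2 + 4*x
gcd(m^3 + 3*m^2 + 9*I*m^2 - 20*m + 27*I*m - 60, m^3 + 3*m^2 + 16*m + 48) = m^2 + m*(3 + 4*I) + 12*I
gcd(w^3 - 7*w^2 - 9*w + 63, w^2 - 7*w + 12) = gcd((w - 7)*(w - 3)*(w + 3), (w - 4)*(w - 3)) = w - 3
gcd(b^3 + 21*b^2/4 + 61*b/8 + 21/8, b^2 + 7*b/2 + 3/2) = b^2 + 7*b/2 + 3/2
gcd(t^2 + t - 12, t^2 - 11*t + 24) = t - 3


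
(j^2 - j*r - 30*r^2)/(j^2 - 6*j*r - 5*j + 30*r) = (j + 5*r)/(j - 5)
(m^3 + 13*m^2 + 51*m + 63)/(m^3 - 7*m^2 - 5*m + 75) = (m^2 + 10*m + 21)/(m^2 - 10*m + 25)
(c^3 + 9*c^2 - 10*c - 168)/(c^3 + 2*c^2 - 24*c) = (c + 7)/c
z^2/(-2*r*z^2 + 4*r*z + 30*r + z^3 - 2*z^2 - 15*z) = z^2/(-2*r*z^2 + 4*r*z + 30*r + z^3 - 2*z^2 - 15*z)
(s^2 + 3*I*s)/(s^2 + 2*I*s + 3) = s/(s - I)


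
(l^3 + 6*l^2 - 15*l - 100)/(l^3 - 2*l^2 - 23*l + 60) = (l + 5)/(l - 3)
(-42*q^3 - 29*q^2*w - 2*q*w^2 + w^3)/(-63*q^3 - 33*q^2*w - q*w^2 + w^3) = (2*q + w)/(3*q + w)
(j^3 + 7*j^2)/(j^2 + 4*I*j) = j*(j + 7)/(j + 4*I)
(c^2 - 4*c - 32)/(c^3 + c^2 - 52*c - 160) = 1/(c + 5)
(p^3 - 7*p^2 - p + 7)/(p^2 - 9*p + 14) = (p^2 - 1)/(p - 2)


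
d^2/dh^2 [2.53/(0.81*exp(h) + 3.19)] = (1.659933*exp(h) - 6.537267)*exp(h)/(0.81*exp(h) + 3.19)^3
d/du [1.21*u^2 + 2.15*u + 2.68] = 2.42*u + 2.15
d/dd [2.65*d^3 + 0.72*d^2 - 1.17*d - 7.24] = 7.95*d^2 + 1.44*d - 1.17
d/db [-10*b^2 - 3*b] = -20*b - 3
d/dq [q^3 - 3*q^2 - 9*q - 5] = 3*q^2 - 6*q - 9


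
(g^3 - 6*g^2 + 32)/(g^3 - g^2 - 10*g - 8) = (g - 4)/(g + 1)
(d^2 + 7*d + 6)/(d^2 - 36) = (d + 1)/(d - 6)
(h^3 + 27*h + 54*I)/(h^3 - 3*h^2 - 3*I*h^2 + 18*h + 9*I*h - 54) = (h + 3*I)/(h - 3)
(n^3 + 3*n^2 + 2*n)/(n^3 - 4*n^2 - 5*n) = (n + 2)/(n - 5)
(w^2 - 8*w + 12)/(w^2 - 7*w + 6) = (w - 2)/(w - 1)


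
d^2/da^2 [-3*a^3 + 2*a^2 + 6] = 4 - 18*a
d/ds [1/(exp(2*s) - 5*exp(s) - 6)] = (5 - 2*exp(s))*exp(s)/(-exp(2*s) + 5*exp(s) + 6)^2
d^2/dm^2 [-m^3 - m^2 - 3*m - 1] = -6*m - 2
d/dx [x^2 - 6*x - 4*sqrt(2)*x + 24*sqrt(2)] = 2*x - 6 - 4*sqrt(2)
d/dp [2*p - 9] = 2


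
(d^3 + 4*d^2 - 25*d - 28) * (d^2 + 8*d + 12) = d^5 + 12*d^4 + 19*d^3 - 180*d^2 - 524*d - 336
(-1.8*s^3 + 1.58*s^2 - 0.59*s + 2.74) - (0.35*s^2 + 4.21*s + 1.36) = -1.8*s^3 + 1.23*s^2 - 4.8*s + 1.38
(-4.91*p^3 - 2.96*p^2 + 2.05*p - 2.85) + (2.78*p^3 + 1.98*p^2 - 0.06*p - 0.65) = -2.13*p^3 - 0.98*p^2 + 1.99*p - 3.5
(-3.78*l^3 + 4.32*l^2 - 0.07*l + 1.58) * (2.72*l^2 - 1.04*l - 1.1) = -10.2816*l^5 + 15.6816*l^4 - 0.5252*l^3 - 0.381600000000001*l^2 - 1.5662*l - 1.738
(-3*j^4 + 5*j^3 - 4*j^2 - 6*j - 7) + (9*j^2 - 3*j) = -3*j^4 + 5*j^3 + 5*j^2 - 9*j - 7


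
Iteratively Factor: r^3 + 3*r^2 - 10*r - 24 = (r - 3)*(r^2 + 6*r + 8) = (r - 3)*(r + 2)*(r + 4)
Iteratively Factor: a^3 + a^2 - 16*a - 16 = (a - 4)*(a^2 + 5*a + 4) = (a - 4)*(a + 4)*(a + 1)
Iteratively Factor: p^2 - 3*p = (p - 3)*(p)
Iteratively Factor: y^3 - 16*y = (y)*(y^2 - 16) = y*(y - 4)*(y + 4)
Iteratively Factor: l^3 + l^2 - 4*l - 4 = (l + 1)*(l^2 - 4) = (l + 1)*(l + 2)*(l - 2)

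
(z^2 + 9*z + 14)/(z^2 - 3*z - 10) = (z + 7)/(z - 5)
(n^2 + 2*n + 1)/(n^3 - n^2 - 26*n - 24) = (n + 1)/(n^2 - 2*n - 24)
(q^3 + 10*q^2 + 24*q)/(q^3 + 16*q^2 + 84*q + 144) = q/(q + 6)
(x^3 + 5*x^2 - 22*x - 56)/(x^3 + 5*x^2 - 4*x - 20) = (x^2 + 3*x - 28)/(x^2 + 3*x - 10)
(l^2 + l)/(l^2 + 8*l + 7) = l/(l + 7)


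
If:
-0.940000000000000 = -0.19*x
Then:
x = 4.95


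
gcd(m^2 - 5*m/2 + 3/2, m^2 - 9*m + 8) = m - 1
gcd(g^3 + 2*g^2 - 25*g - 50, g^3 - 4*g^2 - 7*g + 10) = g^2 - 3*g - 10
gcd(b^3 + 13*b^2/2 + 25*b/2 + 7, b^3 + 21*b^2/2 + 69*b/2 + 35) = b^2 + 11*b/2 + 7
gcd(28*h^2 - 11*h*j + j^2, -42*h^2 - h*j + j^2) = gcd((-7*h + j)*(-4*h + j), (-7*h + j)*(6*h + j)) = 7*h - j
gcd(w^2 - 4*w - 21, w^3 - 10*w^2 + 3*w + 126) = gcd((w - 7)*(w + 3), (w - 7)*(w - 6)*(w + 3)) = w^2 - 4*w - 21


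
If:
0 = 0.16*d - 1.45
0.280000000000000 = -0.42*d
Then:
No Solution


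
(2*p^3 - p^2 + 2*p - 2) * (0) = 0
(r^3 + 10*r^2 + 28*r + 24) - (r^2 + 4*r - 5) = r^3 + 9*r^2 + 24*r + 29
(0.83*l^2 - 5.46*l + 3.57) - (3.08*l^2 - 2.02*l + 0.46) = -2.25*l^2 - 3.44*l + 3.11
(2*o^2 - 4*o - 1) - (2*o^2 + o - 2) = 1 - 5*o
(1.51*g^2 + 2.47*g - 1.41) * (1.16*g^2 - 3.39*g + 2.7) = 1.7516*g^4 - 2.2537*g^3 - 5.9319*g^2 + 11.4489*g - 3.807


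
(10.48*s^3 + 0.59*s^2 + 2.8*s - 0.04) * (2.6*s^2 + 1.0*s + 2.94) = 27.248*s^5 + 12.014*s^4 + 38.6812*s^3 + 4.4306*s^2 + 8.192*s - 0.1176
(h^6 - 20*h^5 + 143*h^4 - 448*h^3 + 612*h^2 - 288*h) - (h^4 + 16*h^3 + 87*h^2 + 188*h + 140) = h^6 - 20*h^5 + 142*h^4 - 464*h^3 + 525*h^2 - 476*h - 140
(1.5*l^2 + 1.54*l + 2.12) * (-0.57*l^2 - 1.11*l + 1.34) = -0.855*l^4 - 2.5428*l^3 - 0.9078*l^2 - 0.2896*l + 2.8408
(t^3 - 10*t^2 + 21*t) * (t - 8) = t^4 - 18*t^3 + 101*t^2 - 168*t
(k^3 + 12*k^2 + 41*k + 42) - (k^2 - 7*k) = k^3 + 11*k^2 + 48*k + 42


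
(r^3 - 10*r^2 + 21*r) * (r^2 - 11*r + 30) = r^5 - 21*r^4 + 161*r^3 - 531*r^2 + 630*r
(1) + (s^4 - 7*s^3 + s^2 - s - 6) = s^4 - 7*s^3 + s^2 - s - 5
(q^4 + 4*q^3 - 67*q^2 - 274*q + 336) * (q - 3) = q^5 + q^4 - 79*q^3 - 73*q^2 + 1158*q - 1008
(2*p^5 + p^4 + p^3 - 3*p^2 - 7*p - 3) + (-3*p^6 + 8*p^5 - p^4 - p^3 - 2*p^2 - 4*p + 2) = -3*p^6 + 10*p^5 - 5*p^2 - 11*p - 1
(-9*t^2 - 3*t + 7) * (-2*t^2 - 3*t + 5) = 18*t^4 + 33*t^3 - 50*t^2 - 36*t + 35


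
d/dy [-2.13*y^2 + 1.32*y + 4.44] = 1.32 - 4.26*y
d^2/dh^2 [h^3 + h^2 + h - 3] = 6*h + 2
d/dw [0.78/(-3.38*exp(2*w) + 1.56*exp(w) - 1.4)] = (5.2728*exp(w) - 1.2168)*exp(w)/(3.38*exp(2*w) - 1.56*exp(w) + 1.4)^2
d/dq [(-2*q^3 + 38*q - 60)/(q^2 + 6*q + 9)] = 2*(-q^3 - 9*q^2 - 19*q + 117)/(q^3 + 9*q^2 + 27*q + 27)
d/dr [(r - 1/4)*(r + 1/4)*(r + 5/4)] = 3*r^2 + 5*r/2 - 1/16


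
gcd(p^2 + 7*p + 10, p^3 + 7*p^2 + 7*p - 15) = p + 5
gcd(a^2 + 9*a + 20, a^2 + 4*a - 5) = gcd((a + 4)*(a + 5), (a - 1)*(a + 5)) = a + 5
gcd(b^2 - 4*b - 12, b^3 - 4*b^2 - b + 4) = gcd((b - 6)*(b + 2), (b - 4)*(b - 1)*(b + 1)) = 1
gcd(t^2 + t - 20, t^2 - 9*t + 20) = t - 4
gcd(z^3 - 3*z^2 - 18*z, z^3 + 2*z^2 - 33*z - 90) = z^2 - 3*z - 18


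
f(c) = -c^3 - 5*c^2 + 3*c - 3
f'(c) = -3*c^2 - 10*c + 3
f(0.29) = -2.57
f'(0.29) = -0.15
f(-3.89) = -31.47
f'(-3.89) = -3.50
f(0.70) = -3.69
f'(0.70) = -5.47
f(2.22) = -31.92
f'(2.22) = -33.99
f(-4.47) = -27.00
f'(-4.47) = -12.24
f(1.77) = -18.90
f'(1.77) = -24.10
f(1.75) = -18.42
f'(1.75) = -23.69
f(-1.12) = -11.23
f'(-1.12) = 10.44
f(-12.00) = 969.00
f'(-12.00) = -309.00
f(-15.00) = 2202.00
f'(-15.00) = -522.00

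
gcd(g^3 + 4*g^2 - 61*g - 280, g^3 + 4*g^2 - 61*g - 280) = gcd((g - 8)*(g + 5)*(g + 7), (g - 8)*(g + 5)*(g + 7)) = g^3 + 4*g^2 - 61*g - 280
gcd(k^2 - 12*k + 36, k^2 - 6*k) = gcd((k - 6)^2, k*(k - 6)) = k - 6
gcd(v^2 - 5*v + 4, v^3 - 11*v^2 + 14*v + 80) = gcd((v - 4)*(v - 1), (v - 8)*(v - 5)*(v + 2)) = 1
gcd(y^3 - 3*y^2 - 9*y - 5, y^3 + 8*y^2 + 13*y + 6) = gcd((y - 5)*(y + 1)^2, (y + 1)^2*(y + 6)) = y^2 + 2*y + 1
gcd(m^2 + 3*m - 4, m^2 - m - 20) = m + 4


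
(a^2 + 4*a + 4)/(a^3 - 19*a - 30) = (a + 2)/(a^2 - 2*a - 15)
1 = 1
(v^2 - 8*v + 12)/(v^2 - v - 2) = (v - 6)/(v + 1)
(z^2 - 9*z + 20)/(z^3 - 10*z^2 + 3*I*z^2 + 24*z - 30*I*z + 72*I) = (z - 5)/(z^2 + 3*z*(-2 + I) - 18*I)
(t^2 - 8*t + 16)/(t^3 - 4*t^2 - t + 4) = (t - 4)/(t^2 - 1)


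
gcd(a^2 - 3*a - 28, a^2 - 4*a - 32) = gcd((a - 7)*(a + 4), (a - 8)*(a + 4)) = a + 4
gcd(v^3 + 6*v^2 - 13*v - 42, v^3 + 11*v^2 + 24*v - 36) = 1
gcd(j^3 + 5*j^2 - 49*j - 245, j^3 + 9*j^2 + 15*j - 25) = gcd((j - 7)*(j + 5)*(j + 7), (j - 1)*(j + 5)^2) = j + 5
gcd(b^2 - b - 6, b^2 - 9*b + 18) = b - 3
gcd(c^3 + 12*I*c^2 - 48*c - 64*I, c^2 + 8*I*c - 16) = c^2 + 8*I*c - 16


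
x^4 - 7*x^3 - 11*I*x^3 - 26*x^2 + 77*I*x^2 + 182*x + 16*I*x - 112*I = (x - 7)*(x - 8*I)*(x - 2*I)*(x - I)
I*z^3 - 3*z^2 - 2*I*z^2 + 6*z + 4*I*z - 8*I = (z - 2)*(z + 4*I)*(I*z + 1)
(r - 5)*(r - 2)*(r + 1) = r^3 - 6*r^2 + 3*r + 10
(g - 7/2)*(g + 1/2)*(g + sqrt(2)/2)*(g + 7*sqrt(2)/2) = g^4 - 3*g^3 + 4*sqrt(2)*g^3 - 12*sqrt(2)*g^2 + 7*g^2/4 - 21*g/2 - 7*sqrt(2)*g - 49/8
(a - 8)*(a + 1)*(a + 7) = a^3 - 57*a - 56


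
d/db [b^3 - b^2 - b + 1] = 3*b^2 - 2*b - 1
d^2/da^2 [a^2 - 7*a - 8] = 2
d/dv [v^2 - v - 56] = 2*v - 1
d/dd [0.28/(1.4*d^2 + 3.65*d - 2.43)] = (-0.784*d - 1.022)/(1.4*d^2 + 3.65*d - 2.43)^2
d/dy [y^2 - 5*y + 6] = 2*y - 5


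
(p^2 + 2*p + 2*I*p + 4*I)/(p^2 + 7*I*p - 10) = (p + 2)/(p + 5*I)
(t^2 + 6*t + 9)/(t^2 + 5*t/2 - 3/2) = 2*(t + 3)/(2*t - 1)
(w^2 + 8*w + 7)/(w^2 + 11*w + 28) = (w + 1)/(w + 4)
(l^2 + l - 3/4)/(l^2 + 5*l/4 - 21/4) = (4*l^2 + 4*l - 3)/(4*l^2 + 5*l - 21)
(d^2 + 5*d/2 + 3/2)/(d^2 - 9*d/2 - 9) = (d + 1)/(d - 6)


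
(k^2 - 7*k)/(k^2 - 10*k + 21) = k/(k - 3)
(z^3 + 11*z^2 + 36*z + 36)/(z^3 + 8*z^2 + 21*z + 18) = (z + 6)/(z + 3)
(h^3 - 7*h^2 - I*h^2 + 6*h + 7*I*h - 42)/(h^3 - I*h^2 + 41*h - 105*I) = (h^2 + h*(-7 + 2*I) - 14*I)/(h^2 + 2*I*h + 35)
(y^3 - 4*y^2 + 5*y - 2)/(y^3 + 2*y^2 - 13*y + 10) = (y - 1)/(y + 5)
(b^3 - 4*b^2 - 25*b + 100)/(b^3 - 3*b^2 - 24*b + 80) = (b - 5)/(b - 4)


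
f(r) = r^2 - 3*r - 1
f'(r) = 2*r - 3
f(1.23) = -3.18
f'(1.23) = -0.54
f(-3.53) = 22.05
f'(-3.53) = -10.06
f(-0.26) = -0.15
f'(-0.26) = -3.52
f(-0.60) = 1.16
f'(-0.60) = -4.20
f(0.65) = -2.53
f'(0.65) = -1.70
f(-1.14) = 3.72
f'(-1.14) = -5.28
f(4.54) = 5.99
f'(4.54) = 6.08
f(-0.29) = -0.05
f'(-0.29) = -3.58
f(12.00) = 107.00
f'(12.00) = 21.00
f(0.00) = -1.00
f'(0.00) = -3.00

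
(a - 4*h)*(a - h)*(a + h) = a^3 - 4*a^2*h - a*h^2 + 4*h^3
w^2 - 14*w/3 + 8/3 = (w - 4)*(w - 2/3)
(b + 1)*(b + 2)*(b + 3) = b^3 + 6*b^2 + 11*b + 6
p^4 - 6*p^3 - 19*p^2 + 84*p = p*(p - 7)*(p - 3)*(p + 4)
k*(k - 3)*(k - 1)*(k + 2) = k^4 - 2*k^3 - 5*k^2 + 6*k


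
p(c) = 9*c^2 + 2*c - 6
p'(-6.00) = -106.00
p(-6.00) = 306.00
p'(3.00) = 56.00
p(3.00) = 81.00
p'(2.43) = 45.74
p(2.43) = 52.00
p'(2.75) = 51.50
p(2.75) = 67.56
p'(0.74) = 15.32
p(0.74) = 0.41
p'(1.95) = 37.10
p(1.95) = 32.12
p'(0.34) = 8.12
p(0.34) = -4.28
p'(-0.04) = 1.28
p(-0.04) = -6.07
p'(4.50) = 83.00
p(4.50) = 185.25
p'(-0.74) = -11.32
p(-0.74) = -2.55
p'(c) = 18*c + 2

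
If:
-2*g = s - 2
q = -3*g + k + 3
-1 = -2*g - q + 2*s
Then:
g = 1 - s/2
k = 3*s/2 - 1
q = 3*s - 1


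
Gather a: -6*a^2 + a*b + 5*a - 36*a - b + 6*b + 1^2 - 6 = -6*a^2 + a*(b - 31) + 5*b - 5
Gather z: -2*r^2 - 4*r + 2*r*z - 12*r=-2*r^2 + 2*r*z - 16*r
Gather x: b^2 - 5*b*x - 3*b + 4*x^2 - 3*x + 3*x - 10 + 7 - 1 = b^2 - 5*b*x - 3*b + 4*x^2 - 4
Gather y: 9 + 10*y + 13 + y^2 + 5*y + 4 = y^2 + 15*y + 26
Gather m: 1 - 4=-3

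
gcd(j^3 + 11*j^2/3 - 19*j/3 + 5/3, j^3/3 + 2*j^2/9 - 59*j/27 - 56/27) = 1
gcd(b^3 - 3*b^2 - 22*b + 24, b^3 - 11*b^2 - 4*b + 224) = b + 4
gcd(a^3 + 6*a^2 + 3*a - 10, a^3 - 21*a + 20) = a^2 + 4*a - 5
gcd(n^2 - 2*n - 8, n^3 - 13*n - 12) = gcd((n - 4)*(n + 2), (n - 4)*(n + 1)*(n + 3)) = n - 4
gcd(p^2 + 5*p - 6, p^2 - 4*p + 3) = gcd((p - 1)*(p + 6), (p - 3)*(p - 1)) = p - 1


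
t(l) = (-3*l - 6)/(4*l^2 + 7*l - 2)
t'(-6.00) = 0.02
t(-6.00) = 0.12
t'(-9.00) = 0.01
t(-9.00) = 0.08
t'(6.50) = 0.02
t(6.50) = -0.12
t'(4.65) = 0.04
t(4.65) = -0.17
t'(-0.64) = 0.95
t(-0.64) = 0.84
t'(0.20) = 300.00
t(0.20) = 15.00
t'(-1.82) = 0.18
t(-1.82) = 0.36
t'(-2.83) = 0.08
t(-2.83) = 0.24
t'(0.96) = 1.49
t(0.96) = -1.06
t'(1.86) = 0.29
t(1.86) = -0.47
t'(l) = (-8*l - 7)*(-3*l - 6)/(4*l^2 + 7*l - 2)^2 - 3/(4*l^2 + 7*l - 2)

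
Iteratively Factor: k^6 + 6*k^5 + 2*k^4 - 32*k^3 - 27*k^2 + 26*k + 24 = (k - 1)*(k^5 + 7*k^4 + 9*k^3 - 23*k^2 - 50*k - 24) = (k - 1)*(k + 1)*(k^4 + 6*k^3 + 3*k^2 - 26*k - 24) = (k - 1)*(k + 1)^2*(k^3 + 5*k^2 - 2*k - 24) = (k - 2)*(k - 1)*(k + 1)^2*(k^2 + 7*k + 12) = (k - 2)*(k - 1)*(k + 1)^2*(k + 4)*(k + 3)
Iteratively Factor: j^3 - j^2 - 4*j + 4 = (j - 1)*(j^2 - 4) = (j - 1)*(j + 2)*(j - 2)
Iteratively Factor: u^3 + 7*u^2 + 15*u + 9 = (u + 1)*(u^2 + 6*u + 9) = (u + 1)*(u + 3)*(u + 3)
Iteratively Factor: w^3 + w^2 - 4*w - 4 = (w + 1)*(w^2 - 4) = (w + 1)*(w + 2)*(w - 2)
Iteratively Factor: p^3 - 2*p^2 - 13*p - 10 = (p - 5)*(p^2 + 3*p + 2) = (p - 5)*(p + 1)*(p + 2)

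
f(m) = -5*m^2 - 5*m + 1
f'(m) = -10*m - 5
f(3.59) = -81.39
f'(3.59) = -40.90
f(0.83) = -6.59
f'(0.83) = -13.30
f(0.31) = -1.03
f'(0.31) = -8.10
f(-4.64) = -83.45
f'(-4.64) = 41.40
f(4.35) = -115.36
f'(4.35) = -48.50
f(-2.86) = -25.60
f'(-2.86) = 23.60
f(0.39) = -1.71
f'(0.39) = -8.90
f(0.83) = -6.59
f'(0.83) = -13.30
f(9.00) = -449.00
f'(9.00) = -95.00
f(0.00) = 1.00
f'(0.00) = -5.00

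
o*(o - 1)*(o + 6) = o^3 + 5*o^2 - 6*o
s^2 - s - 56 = (s - 8)*(s + 7)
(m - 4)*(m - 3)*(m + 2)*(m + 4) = m^4 - m^3 - 22*m^2 + 16*m + 96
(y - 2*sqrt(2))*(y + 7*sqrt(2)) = y^2 + 5*sqrt(2)*y - 28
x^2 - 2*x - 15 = (x - 5)*(x + 3)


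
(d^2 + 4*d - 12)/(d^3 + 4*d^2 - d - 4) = (d^2 + 4*d - 12)/(d^3 + 4*d^2 - d - 4)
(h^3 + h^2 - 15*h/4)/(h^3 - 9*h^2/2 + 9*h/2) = (h + 5/2)/(h - 3)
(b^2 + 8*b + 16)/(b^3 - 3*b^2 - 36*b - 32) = (b + 4)/(b^2 - 7*b - 8)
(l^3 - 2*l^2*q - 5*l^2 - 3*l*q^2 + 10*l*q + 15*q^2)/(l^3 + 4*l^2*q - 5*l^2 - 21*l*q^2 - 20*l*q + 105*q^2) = (l + q)/(l + 7*q)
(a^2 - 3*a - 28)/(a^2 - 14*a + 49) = (a + 4)/(a - 7)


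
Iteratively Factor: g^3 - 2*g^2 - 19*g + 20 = (g + 4)*(g^2 - 6*g + 5) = (g - 1)*(g + 4)*(g - 5)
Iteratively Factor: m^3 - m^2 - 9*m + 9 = (m + 3)*(m^2 - 4*m + 3) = (m - 3)*(m + 3)*(m - 1)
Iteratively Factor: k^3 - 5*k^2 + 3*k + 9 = (k - 3)*(k^2 - 2*k - 3) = (k - 3)^2*(k + 1)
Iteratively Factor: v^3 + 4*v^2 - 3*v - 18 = (v + 3)*(v^2 + v - 6) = (v - 2)*(v + 3)*(v + 3)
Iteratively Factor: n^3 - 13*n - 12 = (n + 3)*(n^2 - 3*n - 4) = (n + 1)*(n + 3)*(n - 4)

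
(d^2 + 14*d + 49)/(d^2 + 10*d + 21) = (d + 7)/(d + 3)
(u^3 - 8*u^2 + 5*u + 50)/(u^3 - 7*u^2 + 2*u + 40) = (u - 5)/(u - 4)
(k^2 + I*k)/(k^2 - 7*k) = (k + I)/(k - 7)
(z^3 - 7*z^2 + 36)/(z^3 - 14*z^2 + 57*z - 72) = (z^2 - 4*z - 12)/(z^2 - 11*z + 24)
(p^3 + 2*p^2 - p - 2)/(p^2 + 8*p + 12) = (p^2 - 1)/(p + 6)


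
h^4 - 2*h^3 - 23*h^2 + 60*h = h*(h - 4)*(h - 3)*(h + 5)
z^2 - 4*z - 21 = (z - 7)*(z + 3)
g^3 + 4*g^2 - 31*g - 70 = (g - 5)*(g + 2)*(g + 7)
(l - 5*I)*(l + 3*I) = l^2 - 2*I*l + 15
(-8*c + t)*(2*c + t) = -16*c^2 - 6*c*t + t^2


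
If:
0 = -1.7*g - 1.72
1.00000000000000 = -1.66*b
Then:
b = -0.60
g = -1.01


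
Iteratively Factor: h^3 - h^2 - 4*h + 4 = (h - 2)*(h^2 + h - 2) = (h - 2)*(h + 2)*(h - 1)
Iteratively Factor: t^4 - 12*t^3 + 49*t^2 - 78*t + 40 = (t - 5)*(t^3 - 7*t^2 + 14*t - 8) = (t - 5)*(t - 4)*(t^2 - 3*t + 2) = (t - 5)*(t - 4)*(t - 1)*(t - 2)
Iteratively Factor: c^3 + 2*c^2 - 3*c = (c)*(c^2 + 2*c - 3) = c*(c - 1)*(c + 3)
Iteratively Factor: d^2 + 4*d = (d)*(d + 4)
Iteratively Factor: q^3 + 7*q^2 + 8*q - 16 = (q + 4)*(q^2 + 3*q - 4) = (q - 1)*(q + 4)*(q + 4)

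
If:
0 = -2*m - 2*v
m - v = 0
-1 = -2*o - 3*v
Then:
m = 0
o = 1/2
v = 0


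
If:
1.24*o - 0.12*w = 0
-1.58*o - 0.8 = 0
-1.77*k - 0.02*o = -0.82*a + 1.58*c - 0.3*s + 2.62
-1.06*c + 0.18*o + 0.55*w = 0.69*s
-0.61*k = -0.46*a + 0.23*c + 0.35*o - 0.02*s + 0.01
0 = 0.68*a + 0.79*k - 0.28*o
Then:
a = -0.95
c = -2.84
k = 0.63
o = -0.51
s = 0.06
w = -5.23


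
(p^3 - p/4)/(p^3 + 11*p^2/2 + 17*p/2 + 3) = p*(2*p - 1)/(2*(p^2 + 5*p + 6))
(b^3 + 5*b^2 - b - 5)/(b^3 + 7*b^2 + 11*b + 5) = (b - 1)/(b + 1)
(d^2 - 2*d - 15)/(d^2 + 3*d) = (d - 5)/d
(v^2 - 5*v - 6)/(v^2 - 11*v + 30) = (v + 1)/(v - 5)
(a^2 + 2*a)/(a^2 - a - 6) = a/(a - 3)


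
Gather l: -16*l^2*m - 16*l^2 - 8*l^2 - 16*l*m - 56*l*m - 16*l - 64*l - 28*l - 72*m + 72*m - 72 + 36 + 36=l^2*(-16*m - 24) + l*(-72*m - 108)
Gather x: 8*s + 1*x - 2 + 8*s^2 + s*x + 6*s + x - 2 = 8*s^2 + 14*s + x*(s + 2) - 4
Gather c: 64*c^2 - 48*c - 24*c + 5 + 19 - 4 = 64*c^2 - 72*c + 20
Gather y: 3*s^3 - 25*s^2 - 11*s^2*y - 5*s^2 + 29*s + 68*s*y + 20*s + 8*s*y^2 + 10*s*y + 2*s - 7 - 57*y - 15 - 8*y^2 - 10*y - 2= 3*s^3 - 30*s^2 + 51*s + y^2*(8*s - 8) + y*(-11*s^2 + 78*s - 67) - 24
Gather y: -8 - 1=-9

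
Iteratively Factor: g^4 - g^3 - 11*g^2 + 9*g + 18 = (g + 3)*(g^3 - 4*g^2 + g + 6) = (g - 3)*(g + 3)*(g^2 - g - 2) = (g - 3)*(g - 2)*(g + 3)*(g + 1)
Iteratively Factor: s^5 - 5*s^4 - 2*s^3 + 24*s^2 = (s - 4)*(s^4 - s^3 - 6*s^2) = s*(s - 4)*(s^3 - s^2 - 6*s) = s*(s - 4)*(s + 2)*(s^2 - 3*s) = s^2*(s - 4)*(s + 2)*(s - 3)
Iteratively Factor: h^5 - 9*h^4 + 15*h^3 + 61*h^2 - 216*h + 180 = (h - 2)*(h^4 - 7*h^3 + h^2 + 63*h - 90) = (h - 3)*(h - 2)*(h^3 - 4*h^2 - 11*h + 30) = (h - 5)*(h - 3)*(h - 2)*(h^2 + h - 6) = (h - 5)*(h - 3)*(h - 2)*(h + 3)*(h - 2)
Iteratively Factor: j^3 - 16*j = (j + 4)*(j^2 - 4*j) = (j - 4)*(j + 4)*(j)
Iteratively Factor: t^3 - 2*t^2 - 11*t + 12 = (t + 3)*(t^2 - 5*t + 4) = (t - 4)*(t + 3)*(t - 1)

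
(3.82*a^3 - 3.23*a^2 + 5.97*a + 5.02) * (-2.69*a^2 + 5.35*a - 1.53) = -10.2758*a^5 + 29.1257*a^4 - 39.1844*a^3 + 23.3776*a^2 + 17.7229*a - 7.6806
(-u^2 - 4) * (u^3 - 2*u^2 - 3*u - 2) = -u^5 + 2*u^4 - u^3 + 10*u^2 + 12*u + 8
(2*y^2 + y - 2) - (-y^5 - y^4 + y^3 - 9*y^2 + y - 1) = y^5 + y^4 - y^3 + 11*y^2 - 1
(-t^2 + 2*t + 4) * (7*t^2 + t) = -7*t^4 + 13*t^3 + 30*t^2 + 4*t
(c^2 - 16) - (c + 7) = c^2 - c - 23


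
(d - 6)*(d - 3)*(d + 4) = d^3 - 5*d^2 - 18*d + 72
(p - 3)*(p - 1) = p^2 - 4*p + 3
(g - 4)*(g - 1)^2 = g^3 - 6*g^2 + 9*g - 4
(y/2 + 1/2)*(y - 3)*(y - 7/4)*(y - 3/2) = y^4/2 - 21*y^3/8 + 49*y^2/16 + 9*y/4 - 63/16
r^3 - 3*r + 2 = (r - 1)^2*(r + 2)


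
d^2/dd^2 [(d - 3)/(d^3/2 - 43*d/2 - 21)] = 4*((3 - d)*(3*d^2 - 43)^2 + (-3*d^2 - 3*d*(d - 3) + 43)*(-d^3 + 43*d + 42))/(-d^3 + 43*d + 42)^3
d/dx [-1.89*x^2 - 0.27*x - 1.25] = -3.78*x - 0.27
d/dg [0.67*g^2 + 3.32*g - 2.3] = 1.34*g + 3.32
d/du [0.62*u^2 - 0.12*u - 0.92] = 1.24*u - 0.12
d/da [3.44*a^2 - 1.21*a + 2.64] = 6.88*a - 1.21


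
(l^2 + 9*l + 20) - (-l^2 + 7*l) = 2*l^2 + 2*l + 20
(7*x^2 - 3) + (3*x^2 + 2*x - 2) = 10*x^2 + 2*x - 5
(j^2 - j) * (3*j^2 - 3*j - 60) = 3*j^4 - 6*j^3 - 57*j^2 + 60*j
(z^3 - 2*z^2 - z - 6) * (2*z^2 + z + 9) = 2*z^5 - 3*z^4 + 5*z^3 - 31*z^2 - 15*z - 54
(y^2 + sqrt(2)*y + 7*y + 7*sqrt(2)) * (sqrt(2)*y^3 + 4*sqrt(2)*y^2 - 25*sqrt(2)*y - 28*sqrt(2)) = sqrt(2)*y^5 + 2*y^4 + 11*sqrt(2)*y^4 + 3*sqrt(2)*y^3 + 22*y^3 - 203*sqrt(2)*y^2 + 6*y^2 - 406*y - 196*sqrt(2)*y - 392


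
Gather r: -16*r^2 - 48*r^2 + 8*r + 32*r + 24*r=-64*r^2 + 64*r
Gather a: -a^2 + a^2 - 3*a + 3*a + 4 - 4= 0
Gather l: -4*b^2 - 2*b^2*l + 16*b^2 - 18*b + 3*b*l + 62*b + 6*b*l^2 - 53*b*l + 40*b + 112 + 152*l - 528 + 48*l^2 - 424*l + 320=12*b^2 + 84*b + l^2*(6*b + 48) + l*(-2*b^2 - 50*b - 272) - 96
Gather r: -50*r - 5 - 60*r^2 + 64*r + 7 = -60*r^2 + 14*r + 2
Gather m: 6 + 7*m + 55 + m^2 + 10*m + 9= m^2 + 17*m + 70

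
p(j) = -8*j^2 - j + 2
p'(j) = -16*j - 1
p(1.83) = -26.62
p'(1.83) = -30.28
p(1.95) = -30.37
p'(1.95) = -32.20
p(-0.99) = -4.85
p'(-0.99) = 14.84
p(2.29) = -42.24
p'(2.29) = -37.64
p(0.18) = 1.56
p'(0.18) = -3.88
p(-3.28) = -80.79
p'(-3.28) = 51.48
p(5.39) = -235.81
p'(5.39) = -87.24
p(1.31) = -13.04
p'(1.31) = -21.96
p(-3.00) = -67.00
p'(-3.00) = 47.00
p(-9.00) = -637.00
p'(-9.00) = 143.00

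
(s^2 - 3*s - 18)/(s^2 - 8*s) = (s^2 - 3*s - 18)/(s*(s - 8))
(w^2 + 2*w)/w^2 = (w + 2)/w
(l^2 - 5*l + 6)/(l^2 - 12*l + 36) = (l^2 - 5*l + 6)/(l^2 - 12*l + 36)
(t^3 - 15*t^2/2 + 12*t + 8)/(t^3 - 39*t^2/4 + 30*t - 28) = 2*(2*t + 1)/(4*t - 7)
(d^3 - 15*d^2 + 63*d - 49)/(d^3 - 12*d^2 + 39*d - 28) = (d - 7)/(d - 4)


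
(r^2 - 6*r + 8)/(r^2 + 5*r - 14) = (r - 4)/(r + 7)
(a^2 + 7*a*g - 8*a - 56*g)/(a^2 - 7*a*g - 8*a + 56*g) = (a + 7*g)/(a - 7*g)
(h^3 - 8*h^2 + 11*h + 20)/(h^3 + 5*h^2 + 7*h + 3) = (h^2 - 9*h + 20)/(h^2 + 4*h + 3)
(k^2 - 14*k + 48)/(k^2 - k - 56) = (k - 6)/(k + 7)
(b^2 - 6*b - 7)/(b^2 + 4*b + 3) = (b - 7)/(b + 3)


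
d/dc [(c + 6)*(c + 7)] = 2*c + 13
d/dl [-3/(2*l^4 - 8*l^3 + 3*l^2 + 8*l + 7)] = 6*(4*l^3 - 12*l^2 + 3*l + 4)/(2*l^4 - 8*l^3 + 3*l^2 + 8*l + 7)^2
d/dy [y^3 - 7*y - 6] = 3*y^2 - 7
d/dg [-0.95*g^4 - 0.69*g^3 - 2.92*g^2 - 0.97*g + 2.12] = -3.8*g^3 - 2.07*g^2 - 5.84*g - 0.97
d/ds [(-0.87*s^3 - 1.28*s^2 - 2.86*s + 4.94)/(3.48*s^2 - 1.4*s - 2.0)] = (-3.0276*s^4 + 2.436*s^3 + 16.9648*s^2 - 29.2624*s + 12.636)/(12.1104*s^4 - 9.744*s^3 - 11.96*s^2 + 5.6*s + 4.0)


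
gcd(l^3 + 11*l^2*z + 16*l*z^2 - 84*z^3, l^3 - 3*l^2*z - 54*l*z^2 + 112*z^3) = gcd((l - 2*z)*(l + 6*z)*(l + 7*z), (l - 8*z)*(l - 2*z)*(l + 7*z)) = -l^2 - 5*l*z + 14*z^2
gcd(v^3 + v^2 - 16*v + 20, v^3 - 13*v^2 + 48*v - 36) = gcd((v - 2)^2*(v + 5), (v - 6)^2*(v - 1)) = 1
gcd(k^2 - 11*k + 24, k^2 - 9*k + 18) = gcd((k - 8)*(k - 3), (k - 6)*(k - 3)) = k - 3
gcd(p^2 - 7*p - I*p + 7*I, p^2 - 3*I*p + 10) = 1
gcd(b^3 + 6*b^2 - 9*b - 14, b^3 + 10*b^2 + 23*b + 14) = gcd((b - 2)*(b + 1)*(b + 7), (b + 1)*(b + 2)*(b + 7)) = b^2 + 8*b + 7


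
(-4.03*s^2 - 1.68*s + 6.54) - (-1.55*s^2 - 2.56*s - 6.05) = -2.48*s^2 + 0.88*s + 12.59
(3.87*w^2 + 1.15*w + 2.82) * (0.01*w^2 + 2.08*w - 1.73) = 0.0387*w^4 + 8.0611*w^3 - 4.2749*w^2 + 3.8761*w - 4.8786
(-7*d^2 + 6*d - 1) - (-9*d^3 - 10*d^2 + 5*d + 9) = 9*d^3 + 3*d^2 + d - 10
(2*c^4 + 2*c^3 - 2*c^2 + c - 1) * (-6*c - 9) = -12*c^5 - 30*c^4 - 6*c^3 + 12*c^2 - 3*c + 9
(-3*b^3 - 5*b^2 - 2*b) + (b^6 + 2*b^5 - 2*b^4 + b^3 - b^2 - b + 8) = b^6 + 2*b^5 - 2*b^4 - 2*b^3 - 6*b^2 - 3*b + 8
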